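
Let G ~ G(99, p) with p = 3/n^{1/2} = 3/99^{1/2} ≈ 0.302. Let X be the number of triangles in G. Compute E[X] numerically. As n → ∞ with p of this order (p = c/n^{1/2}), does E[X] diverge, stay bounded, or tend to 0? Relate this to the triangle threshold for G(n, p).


Number of potential triangles: C(99, 3) = 156849.
Each occurs with probability p³ ≈ (0.302)³ ≈ 2.74101e-02.
By linearity: E[X] = C(99, 3)·p³ ≈ 156849 · 2.74101e-02 ≈ 4299.250.
Since α = 1/2 < 1, p = c/n^{1/2} ≫ 1/n is above the triangle threshold p ~ 1/n. Asymptotically E[X] ~ (c³/6)·n^{3(1−α)} = (3³/6)·n^{1.5} → ∞; triangles are abundant w.h.p.

E[X] ≈ 4299.250; in regime p = Θ(1/n^{1/2}) E[X] diverges (above the triangle threshold p ~ 1/n).


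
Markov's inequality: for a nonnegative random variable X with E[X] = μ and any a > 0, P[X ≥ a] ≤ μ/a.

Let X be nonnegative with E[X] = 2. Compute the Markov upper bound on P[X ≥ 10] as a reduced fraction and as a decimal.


μ = E[X] = 2, a = 10.
Markov: P[X ≥ 10] ≤ μ/a = (2)/10 = 1/5.
Numerically: ≈ 0.20000.
(Since a = 10 > μ = 2.00000, the bound 1/5 is < 1 and informative.)

P[X ≥ 10] ≤ 1/5 ≈ 0.20000.


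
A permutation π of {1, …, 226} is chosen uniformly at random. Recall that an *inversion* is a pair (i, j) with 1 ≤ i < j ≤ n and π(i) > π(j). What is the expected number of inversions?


Write X = Σ X_I over the C(226, 2) = 25425 pairs i < j, with X_I the indicator of one inversion.
There are 25425 indicators.
For each fixed pair i < j, the values π(i) and π(j) are two distinct elements of {1, …, 226} in uniformly random order; by symmetry P[π(i) > π(j)] = 1/2.
By linearity: E[X] = 25425 · (1/2) = C(226, 2) · (1/2) = 25425/2 = 25425/2 ≈ 12712.50000.

E[X] = 25425/2 = 12712.50000.


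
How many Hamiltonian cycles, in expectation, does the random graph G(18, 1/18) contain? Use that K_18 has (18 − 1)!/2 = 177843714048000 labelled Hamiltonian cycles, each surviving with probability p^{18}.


K_18 has (18 − 1)!/2 = 177843714048000 labelled Hamiltonian cycles.
For each such Hamiltonian cycle H, let X_H = 1 if all 18 edges of H are present in G. Then P[X_H = 1] = p^{18} = (1/18)^{18} = 1/39346408075296537575424.
By linearity: E[X] = Σ_H E[X_H] = 177843714048000 · p^{18} = 177843714048000 · 1/39346408075296537575424 = 14889875/3294258113514384.
Numerically: E[X] ≈ 4.52e-09.

E[X] = 177843714048000 · (1/18)^{18} = 14889875/3294258113514384 ≈ 4.52e-09.


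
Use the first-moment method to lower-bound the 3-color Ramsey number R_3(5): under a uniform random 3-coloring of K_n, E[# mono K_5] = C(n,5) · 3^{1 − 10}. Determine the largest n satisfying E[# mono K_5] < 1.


We need C(n, 5) · 3^{1 − 10} < 1, i.e. C(n, 5) < 3^{10 − 1} = 19683.
Check values of n near the boundary:
  n = 14: C(14, 5) = 2002; 2002 < 19683? YES
  n = 15: C(15, 5) = 3003; 3003 < 19683? YES
  n = 16: C(16, 5) = 4368; 4368 < 19683? YES
  n = 17: C(17, 5) = 6188; 6188 < 19683? YES
  n = 18: C(18, 5) = 8568; 8568 < 19683? YES
  n = 19: C(19, 5) = 11628; 11628 < 19683? YES
  n = 20: C(20, 5) = 15504; 15504 < 19683? YES
  n = 21: C(21, 5) = 20349; 20349 < 19683? NO
  n = 22: C(22, 5) = 26334; 26334 < 19683? NO
The largest n with C(n, 5) < 19683 is n = 20 (where E[X] = 5168/6561 ≈ 0.788). Hence R_3(5) > 20, i.e. R_3(5) ≥ 21.

Largest n = 20; hence R_3(5) > 20.


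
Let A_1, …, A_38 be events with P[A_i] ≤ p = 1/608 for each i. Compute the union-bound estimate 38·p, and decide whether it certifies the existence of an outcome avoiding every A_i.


Union bound: P[∪_{i=1}^{38} A_i] ≤ Σ_i P[A_i] ≤ 38·p = 38·(1/608) = 1/16.
Numerically: 1/16 ≈ 0.06250.
Is 1/16 < 1? YES.
Since P[∪ A_i] ≤ 1/16 < 1, the complement has P[∩ A_i^c] ≥ 1 − 1/16 = 15/16 > 0, so some outcome avoids every A_i.

38·p = 1/16 ≈ 0.06250; existence CERTIFIED by the union bound.


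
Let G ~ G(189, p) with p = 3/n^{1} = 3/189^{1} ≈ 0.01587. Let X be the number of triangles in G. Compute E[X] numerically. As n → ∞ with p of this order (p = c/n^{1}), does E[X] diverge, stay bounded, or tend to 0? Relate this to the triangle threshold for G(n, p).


Number of potential triangles: C(189, 3) = 1107414.
Each occurs with probability p³ ≈ (0.01587)³ ≈ 3.999248e-06.
By linearity: E[X] = C(189, 3)·p³ ≈ 1107414 · 3.999248e-06 ≈ 4.4288.
Here α = 1, so p = 3/n is exactly at the triangle threshold p ~ 1/n. Asymptotically E[X] → c³/6 = 3³/6 = 9/2 ≈ 4.5000, a bounded constant. In this regime the triangle count is asymptotically Poisson(c³/6).

E[X] ≈ 4.4288; in regime p = Θ(1/n^{1}) E[X] stays bounded (at the triangle threshold p ~ 1/n).


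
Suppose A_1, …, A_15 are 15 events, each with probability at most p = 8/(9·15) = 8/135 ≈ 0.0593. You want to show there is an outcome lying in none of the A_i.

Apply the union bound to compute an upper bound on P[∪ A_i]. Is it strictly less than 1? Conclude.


Union bound: P[∪_{i=1}^{15} A_i] ≤ Σ_i P[A_i] ≤ 15·p = 15·(8/135) = 8/9.
Numerically: 8/9 ≈ 0.8889.
Is 8/9 < 1? YES.
Since P[∪ A_i] ≤ 8/9 < 1, the complement has P[∩ A_i^c] ≥ 1 − 8/9 = 1/9 > 0, so some outcome avoids every A_i.

15·p = 8/9 ≈ 0.8889; existence CERTIFIED by the union bound.


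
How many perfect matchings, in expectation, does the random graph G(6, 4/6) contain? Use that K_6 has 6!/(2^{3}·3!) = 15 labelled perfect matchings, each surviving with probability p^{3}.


K_6 has 6!/(2^{3}·3!) = 15 labelled perfect matchings.
For each such perfect matching H, let X_H = 1 if all 3 edges of H are present in G. Then P[X_H = 1] = p^{3} = (2/3)^{3} = 8/27.
By linearity: E[X] = Σ_H E[X_H] = 15 · p^{3} = 15 · 8/27 = 40/9.
Numerically: E[X] ≈ 4.44.

E[X] = 15 · (2/3)^{3} = 40/9 ≈ 4.44.


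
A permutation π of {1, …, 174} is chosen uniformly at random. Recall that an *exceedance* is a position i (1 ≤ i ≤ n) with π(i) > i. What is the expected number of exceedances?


Write X = Σ_{i=1}^{174} X_i, where X_i = 1_{π(i) > i}.
For each fixed i, π(i) is uniform over {1, …, 174} (marginal of a uniform permutation), so P[π(i) > i] = (n − i)/n. Summing: Σ_{i=1}^{174} (n − i)/n = (0 + 1 + … + 173)/174 = 174(174 − 1)/(2·174) = (174 − 1)/2.
Hence E[X] = Σ_{i=1}^{174} (174 − i)/174 = 173/2 ≈ 86.50000.

E[X] = 173/2 = 86.50000.


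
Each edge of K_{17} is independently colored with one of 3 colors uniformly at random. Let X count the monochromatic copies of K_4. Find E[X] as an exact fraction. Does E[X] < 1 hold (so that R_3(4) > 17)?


E[X] = C(17, 4) · 3^{1 − 6} = 2380 · 3^{−5} = 2380/243.
As a reduced fraction: E[X] = 2380/243 ≈ 9.79424.
Is E[X] < 1? NO.
Since E[X] ≥ 1, the first-moment bound is inconclusive at n = 17; it does NOT by itself certify R_3(4) > 17.

E[X] = 2380/243 ≈ 9.79424; E[X] ≥ 1; first-moment method inconclusive here.


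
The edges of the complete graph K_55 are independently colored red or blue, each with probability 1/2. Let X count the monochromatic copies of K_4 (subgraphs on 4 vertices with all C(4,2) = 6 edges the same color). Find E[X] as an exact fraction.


Let X = Σ_S X_S over the C(55, 4) = 341055 subsets S of size 4, where X_S = 1 if the K_4 on S is monochromatic.
For a fixed S, the K_4 on S has C(4, 2) = 6 edges. P[all 6 edges red] = (1/2)^6, and likewise for blue, so P[monochromatic] = 2·(1/2)^6 = 2^{1 − 6} = 1/32.
Summing: E[X] = C(55, 4) · 2^{1 − 6} = 341055 · 1/32 = 341055/32.
Numerically: E[X] ≈ 10657.968750.

E[X] = C(55,4)·2^(1−C(4,2)) = 341055/32 ≈ 10657.968750.


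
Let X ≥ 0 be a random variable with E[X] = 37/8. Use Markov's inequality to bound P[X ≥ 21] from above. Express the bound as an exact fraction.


μ = E[X] = 37/8, a = 21.
Markov: P[X ≥ 21] ≤ μ/a = (37/8)/21 = 37/168.
Numerically: ≈ 0.220.
(Since a = 21 > μ = 4.625, the bound 37/168 is < 1 and informative.)

P[X ≥ 21] ≤ 37/168 ≈ 0.220.


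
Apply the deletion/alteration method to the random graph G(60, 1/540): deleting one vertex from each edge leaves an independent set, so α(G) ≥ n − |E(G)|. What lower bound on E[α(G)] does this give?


E[|E(G)|] = C(60, 2)·p = 1770 · (1/540) = 59/18.
E[α(G)] ≥ n − E[|E(G)|] = 60 − 59/18 = 1021/18.
Numerically: ≈ 56.72222.
(This is only a lower bound; the true E[α(G)] may be larger.)

E[α(G)] ≥ 1021/18 ≈ 56.72222.


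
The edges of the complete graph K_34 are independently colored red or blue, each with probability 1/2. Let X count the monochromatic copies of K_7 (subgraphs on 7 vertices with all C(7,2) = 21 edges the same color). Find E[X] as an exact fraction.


Let X = Σ_S X_S over the C(34, 7) = 5379616 subsets S of size 7, where X_S = 1 if the K_7 on S is monochromatic.
For a fixed S, the K_7 on S has C(7, 2) = 21 edges. P[all 21 edges red] = (1/2)^21, and likewise for blue, so P[monochromatic] = 2·(1/2)^21 = 2^{1 − 21} = 1/1048576.
By linearity: E[X] = C(34, 7) · 2^{1 − 21} = 5379616 · 1/1048576 = 168113/32768.
Numerically: E[X] ≈ 5.130402.

E[X] = C(34,7)·2^(1−C(7,2)) = 168113/32768 ≈ 5.130402.


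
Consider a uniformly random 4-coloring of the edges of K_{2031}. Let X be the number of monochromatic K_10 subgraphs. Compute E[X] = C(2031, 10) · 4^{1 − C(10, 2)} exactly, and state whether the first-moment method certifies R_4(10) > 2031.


E[X] = C(2031, 10) · 4^{1 − 45} = 321883478221675085423322615 · 4^{−44} = 321883478221675085423322615/309485009821345068724781056.
As a reduced fraction: E[X] = 321883478221675085423322615/309485009821345068724781056 ≈ 1.04006.
Is E[X] < 1? NO.
Since E[X] ≥ 1, the first-moment bound is inconclusive at n = 2031; it does NOT by itself certify R_4(10) > 2031.

E[X] = 321883478221675085423322615/309485009821345068724781056 ≈ 1.04006; E[X] ≥ 1; first-moment method inconclusive here.


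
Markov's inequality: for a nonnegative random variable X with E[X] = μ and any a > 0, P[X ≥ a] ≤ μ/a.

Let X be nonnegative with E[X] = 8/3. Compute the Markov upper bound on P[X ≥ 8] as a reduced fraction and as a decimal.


μ = E[X] = 8/3, a = 8.
Markov: P[X ≥ 8] ≤ μ/a = (8/3)/8 = 1/3.
Numerically: ≈ 0.33333.
(Since a = 8 > μ = 2.66667, the bound 1/3 is < 1 and informative.)

P[X ≥ 8] ≤ 1/3 ≈ 0.33333.


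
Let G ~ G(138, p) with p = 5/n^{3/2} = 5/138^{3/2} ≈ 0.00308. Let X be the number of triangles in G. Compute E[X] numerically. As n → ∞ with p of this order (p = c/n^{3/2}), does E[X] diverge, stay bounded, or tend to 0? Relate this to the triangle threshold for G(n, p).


Number of potential triangles: C(138, 3) = 428536.
Each occurs with probability p³ ≈ (0.00308)³ ≈ 2.93396e-08.
By linearity: E[X] = C(138, 3)·p³ ≈ 428536 · 2.93396e-08 ≈ 0.013.
Since α = 3/2 > 1, p = c/n^{3/2} = o(1/n) is below the triangle threshold p ~ 1/n. Asymptotically E[X] ~ (c³/6)·n^{3(1−α)} = (5³/6)·n^{-1.5} → 0, so by Markov's inequality G has no triangles w.h.p.

E[X] ≈ 0.013; in regime p = Θ(1/n^{3/2}) E[X] tends to 0 (below the triangle threshold p ~ 1/n).


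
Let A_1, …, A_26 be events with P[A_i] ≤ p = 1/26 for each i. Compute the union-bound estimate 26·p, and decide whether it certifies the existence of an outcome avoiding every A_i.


Union bound: P[∪_{i=1}^{26} A_i] ≤ Σ_i P[A_i] ≤ 26·p = 26·(1/26) = 1.
Numerically: 1 ≈ 1.000.
Is 1 < 1? NO.
Since the bound 1 is ≥ 1, the union bound is uninformative here; it does NOT by itself certify existence.

26·p = 1 ≈ 1.000; existence NOT certified by the union bound.


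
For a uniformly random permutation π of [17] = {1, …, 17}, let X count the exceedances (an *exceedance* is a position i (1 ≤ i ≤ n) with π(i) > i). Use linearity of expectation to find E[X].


Write X = Σ_{i=1}^{17} X_i, where X_i = 1_{π(i) > i}.
For each fixed i, π(i) is uniform over {1, …, 17} (marginal of a uniform permutation), so P[π(i) > i] = (n − i)/n. Summing: Σ_{i=1}^{17} (n − i)/n = (0 + 1 + … + 16)/17 = 17(17 − 1)/(2·17) = (17 − 1)/2.
Hence E[X] = Σ_{i=1}^{17} (17 − i)/17 = 8 ≈ 8.0000.

E[X] = 8 = 8.0000.


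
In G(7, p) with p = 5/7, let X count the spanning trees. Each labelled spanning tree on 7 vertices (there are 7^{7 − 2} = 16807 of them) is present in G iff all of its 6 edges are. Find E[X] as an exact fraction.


K_7 has 7^{7 − 2} = 16807 labelled spanning trees.
For each such spanning tree H, let X_H = 1 if all 6 edges of H are present in G. Then P[X_H = 1] = p^{6} = (5/7)^{6} = 15625/117649.
By linearity of expectation: E[X] = Σ_H E[X_H] = 16807 · p^{6} = 16807 · 15625/117649 = 15625/7.
Numerically: E[X] ≈ 2232.1.

E[X] = 16807 · (5/7)^{6} = 15625/7 ≈ 2232.1.


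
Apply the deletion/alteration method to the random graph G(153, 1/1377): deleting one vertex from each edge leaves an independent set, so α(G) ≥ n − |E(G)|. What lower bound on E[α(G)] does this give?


E[|E(G)|] = C(153, 2)·p = 11628 · (1/1377) = 76/9.
E[α(G)] ≥ n − E[|E(G)|] = 153 − 76/9 = 1301/9.
Numerically: ≈ 144.5556.
(This is only a lower bound; the true E[α(G)] may be larger.)

E[α(G)] ≥ 1301/9 ≈ 144.5556.


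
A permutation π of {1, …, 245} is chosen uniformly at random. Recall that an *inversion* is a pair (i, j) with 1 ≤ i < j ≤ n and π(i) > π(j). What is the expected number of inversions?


Write X = Σ X_I over the C(245, 2) = 29890 pairs i < j, with X_I the indicator of one inversion.
There are 29890 indicators.
For each fixed pair i < j, the values π(i) and π(j) are two distinct elements of {1, …, 245} in uniformly random order; by symmetry P[π(i) > π(j)] = 1/2.
By linearity: E[X] = 29890 · (1/2) = C(245, 2) · (1/2) = 29890/2 = 14945 ≈ 14945.00000.

E[X] = 14945 = 14945.00000.


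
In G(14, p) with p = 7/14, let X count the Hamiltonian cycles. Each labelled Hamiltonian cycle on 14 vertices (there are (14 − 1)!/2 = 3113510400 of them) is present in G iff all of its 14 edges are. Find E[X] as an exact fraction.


K_14 has (14 − 1)!/2 = 3113510400 labelled Hamiltonian cycles.
For each such Hamiltonian cycle H, let X_H = 1 if all 14 edges of H are present in G. Then P[X_H = 1] = p^{14} = (1/2)^{14} = 1/16384.
By linearity of expectation: E[X] = Σ_H E[X_H] = 3113510400 · p^{14} = 3113510400 · 1/16384 = 6081075/32.
Numerically: E[X] ≈ 1.9003e+05.

E[X] = 3113510400 · (1/2)^{14} = 6081075/32 ≈ 1.9003e+05.


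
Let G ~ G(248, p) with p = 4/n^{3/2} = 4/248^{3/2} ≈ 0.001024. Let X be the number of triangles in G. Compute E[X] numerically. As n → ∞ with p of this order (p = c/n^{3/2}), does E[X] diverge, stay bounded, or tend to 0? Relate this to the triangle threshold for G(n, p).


Number of potential triangles: C(248, 3) = 2511496.
Each occurs with probability p³ ≈ (0.001024)³ ≈ 1.074354e-09.
By linearity: E[X] = C(248, 3)·p³ ≈ 2511496 · 1.074354e-09 ≈ 0.0027.
Since α = 3/2 > 1, p = c/n^{3/2} = o(1/n) is below the triangle threshold p ~ 1/n. Asymptotically E[X] ~ (c³/6)·n^{3(1−α)} = (4³/6)·n^{-1.5} → 0, so by Markov's inequality G has no triangles w.h.p.

E[X] ≈ 0.0027; in regime p = Θ(1/n^{3/2}) E[X] tends to 0 (below the triangle threshold p ~ 1/n).


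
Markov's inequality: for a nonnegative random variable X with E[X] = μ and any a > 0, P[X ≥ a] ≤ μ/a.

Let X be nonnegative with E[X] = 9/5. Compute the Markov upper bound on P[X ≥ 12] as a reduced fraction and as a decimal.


μ = E[X] = 9/5, a = 12.
Markov: P[X ≥ 12] ≤ μ/a = (9/5)/12 = 3/20.
Numerically: ≈ 0.150000.
(Since a = 12 > μ = 1.800000, the bound 3/20 is < 1 and informative.)

P[X ≥ 12] ≤ 3/20 ≈ 0.150000.


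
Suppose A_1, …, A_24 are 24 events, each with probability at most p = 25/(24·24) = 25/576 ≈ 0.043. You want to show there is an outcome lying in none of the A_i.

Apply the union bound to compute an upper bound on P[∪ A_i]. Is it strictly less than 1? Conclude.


Union bound: P[∪_{i=1}^{24} A_i] ≤ Σ_i P[A_i] ≤ 24·p = 24·(25/576) = 25/24.
Numerically: 25/24 ≈ 1.042.
Is 25/24 < 1? NO.
Since the bound 25/24 is ≥ 1, the union bound is uninformative here; it does NOT by itself certify existence.

24·p = 25/24 ≈ 1.042; existence NOT certified by the union bound.


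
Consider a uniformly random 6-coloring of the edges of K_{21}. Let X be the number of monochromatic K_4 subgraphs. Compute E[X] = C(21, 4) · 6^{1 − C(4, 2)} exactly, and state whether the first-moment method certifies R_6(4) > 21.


E[X] = C(21, 4) · 6^{1 − 6} = 5985 · 6^{−5} = 5985/7776.
As a reduced fraction: E[X] = 665/864 ≈ 0.7697.
Is E[X] < 1? YES.
Since E[X] < 1, there exists a 6-coloring of K_{21} with no monochromatic K_4; hence R_6(4) > 21.

E[X] = 665/864 ≈ 0.7697; E[X] < 1, so R_6(4) > 21.


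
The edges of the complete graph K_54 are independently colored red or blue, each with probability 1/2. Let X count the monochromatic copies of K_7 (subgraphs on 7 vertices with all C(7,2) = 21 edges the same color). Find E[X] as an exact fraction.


Let X = Σ_S X_S over the C(54, 7) = 177100560 subsets S of size 7, where X_S = 1 if the K_7 on S is monochromatic.
For a fixed S, the K_7 on S has C(7, 2) = 21 edges. P[all 21 edges red] = (1/2)^21, and likewise for blue, so P[monochromatic] = 2·(1/2)^21 = 2^{1 − 21} = 1/1048576.
By linearity: E[X] = C(54, 7) · 2^{1 − 21} = 177100560 · 1/1048576 = 11068785/65536.
Numerically: E[X] ≈ 168.89626.

E[X] = C(54,7)·2^(1−C(7,2)) = 11068785/65536 ≈ 168.89626.


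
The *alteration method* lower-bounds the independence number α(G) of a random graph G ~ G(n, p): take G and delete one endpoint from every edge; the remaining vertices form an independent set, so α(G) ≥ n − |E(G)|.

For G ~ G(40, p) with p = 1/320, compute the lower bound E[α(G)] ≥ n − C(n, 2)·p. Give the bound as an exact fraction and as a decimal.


E[|E(G)|] = C(40, 2)·p = 780 · (1/320) = 39/16.
E[α(G)] ≥ n − E[|E(G)|] = 40 − 39/16 = 601/16.
Numerically: ≈ 37.5625.
(This is only a lower bound; the true E[α(G)] may be larger.)

E[α(G)] ≥ 601/16 ≈ 37.5625.


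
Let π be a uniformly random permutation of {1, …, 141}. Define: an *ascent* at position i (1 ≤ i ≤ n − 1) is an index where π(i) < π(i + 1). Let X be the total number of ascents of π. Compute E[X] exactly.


Write X = Σ X_I over i = 1, …, 140, with X_I the indicator of one ascent.
There are 140 indicators.
For each fixed i, the pair (π(i), π(i+1)) is a uniformly random ordered pair of distinct values from {1, …, 141}; by symmetry P[π(i) < π(i+1)] = 1/2.
By linearity: E[X] = 140 · (1/2) = (141 − 1) · (1/2) = 70 ≈ 70.0000.

E[X] = 70 = 70.0000.


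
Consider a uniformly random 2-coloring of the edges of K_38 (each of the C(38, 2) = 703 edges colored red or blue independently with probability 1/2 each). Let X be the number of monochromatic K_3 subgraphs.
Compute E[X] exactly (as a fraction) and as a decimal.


Let X = Σ_S X_S over the C(38, 3) = 8436 subsets S of size 3, where X_S = 1 if the K_3 on S is monochromatic.
For a fixed S, the K_3 on S has C(3, 2) = 3 edges. P[all 3 edges red] = (1/2)^3, and likewise for blue, so P[monochromatic] = 2·(1/2)^3 = 2^{1 − 3} = 1/4.
By linearity: E[X] = C(38, 3) · 2^{1 − 3} = 8436 · 1/4 = 2109.
Numerically: E[X] ≈ 2109.0000.

E[X] = C(38,3)·2^(1−C(3,2)) = 2109 ≈ 2109.0000.


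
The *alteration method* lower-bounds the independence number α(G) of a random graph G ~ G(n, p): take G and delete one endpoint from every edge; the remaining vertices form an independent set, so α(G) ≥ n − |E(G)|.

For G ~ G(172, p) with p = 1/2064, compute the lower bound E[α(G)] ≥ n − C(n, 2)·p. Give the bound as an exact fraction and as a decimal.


E[|E(G)|] = C(172, 2)·p = 14706 · (1/2064) = 57/8.
E[α(G)] ≥ n − E[|E(G)|] = 172 − 57/8 = 1319/8.
Numerically: ≈ 164.8750.
(This is only a lower bound; the true E[α(G)] may be larger.)

E[α(G)] ≥ 1319/8 ≈ 164.8750.


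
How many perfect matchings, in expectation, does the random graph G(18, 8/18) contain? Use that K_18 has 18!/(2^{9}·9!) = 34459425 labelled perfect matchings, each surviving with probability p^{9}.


K_18 has 18!/(2^{9}·9!) = 34459425 labelled perfect matchings.
For each such perfect matching H, let X_H = 1 if all 9 edges of H are present in G. Then P[X_H = 1] = p^{9} = (4/9)^{9} = 262144/387420489.
Summing the indicators: E[X] = Σ_H E[X_H] = 34459425 · p^{9} = 34459425 · 262144/387420489 = 111522611200/4782969.
Numerically: E[X] ≈ 2.33e+04.

E[X] = 34459425 · (4/9)^{9} = 111522611200/4782969 ≈ 2.33e+04.


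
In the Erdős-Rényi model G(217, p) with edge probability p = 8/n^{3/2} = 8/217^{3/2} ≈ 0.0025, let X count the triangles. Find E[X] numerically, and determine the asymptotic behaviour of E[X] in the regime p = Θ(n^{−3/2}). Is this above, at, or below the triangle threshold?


Number of potential triangles: C(217, 3) = 1679580.
Each occurs with probability p³ ≈ (0.0025)³ ≈ 1.56748e-08.
By linearity: E[X] = C(217, 3)·p³ ≈ 1679580 · 1.56748e-08 ≈ 0.026.
Since α = 3/2 > 1, p = c/n^{3/2} = o(1/n) is below the triangle threshold p ~ 1/n. Asymptotically E[X] ~ (c³/6)·n^{3(1−α)} = (8³/6)·n^{-1.5} → 0, so by Markov's inequality G has no triangles w.h.p.

E[X] ≈ 0.026; in regime p = Θ(1/n^{3/2}) E[X] tends to 0 (below the triangle threshold p ~ 1/n).


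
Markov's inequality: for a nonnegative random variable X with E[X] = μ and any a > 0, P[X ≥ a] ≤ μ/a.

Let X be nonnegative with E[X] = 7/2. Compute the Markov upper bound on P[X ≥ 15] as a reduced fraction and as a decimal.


μ = E[X] = 7/2, a = 15.
Markov: P[X ≥ 15] ≤ μ/a = (7/2)/15 = 7/30.
Numerically: ≈ 0.23333.
(Since a = 15 > μ = 3.50000, the bound 7/30 is < 1 and informative.)

P[X ≥ 15] ≤ 7/30 ≈ 0.23333.


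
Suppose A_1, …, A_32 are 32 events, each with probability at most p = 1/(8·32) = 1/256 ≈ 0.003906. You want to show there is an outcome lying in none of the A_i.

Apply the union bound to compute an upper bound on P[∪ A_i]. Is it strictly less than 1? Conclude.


Union bound: P[∪_{i=1}^{32} A_i] ≤ Σ_i P[A_i] ≤ 32·p = 32·(1/256) = 1/8.
Numerically: 1/8 ≈ 0.125000.
Is 1/8 < 1? YES.
Since P[∪ A_i] ≤ 1/8 < 1, the complement has P[∩ A_i^c] ≥ 1 − 1/8 = 7/8 > 0, so some outcome avoids every A_i.

32·p = 1/8 ≈ 0.125000; existence CERTIFIED by the union bound.


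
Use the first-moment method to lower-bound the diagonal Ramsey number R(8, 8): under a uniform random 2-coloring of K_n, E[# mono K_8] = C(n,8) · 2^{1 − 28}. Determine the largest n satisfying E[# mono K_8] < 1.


We need C(n, 8) · 2^{1 − 28} < 1, i.e. C(n, 8) < 2^{28 − 1} = 134217728.
Check values of n near the boundary:
  n = 40: C(40, 8) = 76904685; 76904685 < 134217728? YES
  n = 41: C(41, 8) = 95548245; 95548245 < 134217728? YES
  n = 42: C(42, 8) = 118030185; 118030185 < 134217728? YES
  n = 43: C(43, 8) = 145008513; 145008513 < 134217728? NO
The largest n with C(n, 8) < 134217728 is n = 42 (where E[X] = 118030185/134217728 ≈ 0.8793934). Hence R(8, 8) > 42, i.e. R(8, 8) ≥ 43.

Largest n = 42; hence R(8, 8) > 42.


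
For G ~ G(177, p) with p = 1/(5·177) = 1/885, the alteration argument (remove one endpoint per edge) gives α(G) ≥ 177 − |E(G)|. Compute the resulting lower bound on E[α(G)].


E[|E(G)|] = C(177, 2)·p = 15576 · (1/885) = 88/5.
E[α(G)] ≥ n − E[|E(G)|] = 177 − 88/5 = 797/5.
Numerically: ≈ 159.40000.
(This is only a lower bound; the true E[α(G)] may be larger.)

E[α(G)] ≥ 797/5 ≈ 159.40000.


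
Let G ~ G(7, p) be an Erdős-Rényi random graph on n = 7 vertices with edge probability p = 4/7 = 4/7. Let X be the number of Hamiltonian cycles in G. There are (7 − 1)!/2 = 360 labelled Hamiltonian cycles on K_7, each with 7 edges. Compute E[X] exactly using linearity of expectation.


K_7 has (7 − 1)!/2 = 360 labelled Hamiltonian cycles.
For each such Hamiltonian cycle H, let X_H = 1 if all 7 edges of H are present in G. Then P[X_H = 1] = p^{7} = (4/7)^{7} = 16384/823543.
By linearity of expectation: E[X] = Σ_H E[X_H] = 360 · p^{7} = 360 · 16384/823543 = 5898240/823543.
Numerically: E[X] ≈ 7.162.

E[X] = 360 · (4/7)^{7} = 5898240/823543 ≈ 7.162.


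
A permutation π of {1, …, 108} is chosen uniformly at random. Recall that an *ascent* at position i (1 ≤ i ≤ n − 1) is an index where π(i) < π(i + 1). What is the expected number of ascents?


Write X = Σ X_I over i = 1, …, 107, with X_I the indicator of one ascent.
There are 107 indicators.
For each fixed i, the pair (π(i), π(i+1)) is a uniformly random ordered pair of distinct values from {1, …, 108}; by symmetry P[π(i) < π(i+1)] = 1/2.
By linearity: E[X] = 107 · (1/2) = (108 − 1) · (1/2) = 107/2 ≈ 53.500000.

E[X] = 107/2 = 53.500000.


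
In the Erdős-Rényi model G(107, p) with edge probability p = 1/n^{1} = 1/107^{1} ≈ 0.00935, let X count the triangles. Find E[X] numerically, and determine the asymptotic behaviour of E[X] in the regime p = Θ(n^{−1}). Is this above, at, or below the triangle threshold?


Number of potential triangles: C(107, 3) = 198485.
Each occurs with probability p³ ≈ (0.00935)³ ≈ 8.16298e-07.
By linearity: E[X] = C(107, 3)·p³ ≈ 198485 · 8.16298e-07 ≈ 0.162.
Here α = 1, so p = 1/n is exactly at the triangle threshold p ~ 1/n. Asymptotically E[X] → c³/6 = 1³/6 = 1/6 ≈ 0.167, a bounded constant. In this regime the triangle count is asymptotically Poisson(c³/6).

E[X] ≈ 0.162; in regime p = Θ(1/n^{1}) E[X] stays bounded (at the triangle threshold p ~ 1/n).


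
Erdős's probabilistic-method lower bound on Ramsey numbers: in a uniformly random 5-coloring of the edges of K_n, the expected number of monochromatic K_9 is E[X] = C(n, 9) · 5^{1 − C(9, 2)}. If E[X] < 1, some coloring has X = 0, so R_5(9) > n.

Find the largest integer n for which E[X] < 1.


We need C(n, 9) · 5^{1 − 36} < 1, i.e. C(n, 9) < 5^{36 − 1} = 2910383045673370361328125.
Check values of n near the boundary:
  n = 2165: C(2165, 9) = 2832220612024886803272630; 2832220612024886803272630 < 2910383045673370361328125? YES
  n = 2166: C(2166, 9) = 2844037944203015677277940; 2844037944203015677277940 < 2910383045673370361328125? YES
  n = 2167: C(2167, 9) = 2855899084841489792706810; 2855899084841489792706810 < 2910383045673370361328125? YES
  n = 2168: C(2168, 9) = 2867804175977929537095120; 2867804175977929537095120 < 2910383045673370361328125? YES
  n = 2169: C(2169, 9) = 2879753360044504243499683; 2879753360044504243499683 < 2910383045673370361328125? YES
  n = 2170: C(2170, 9) = 2891746779868845075610510; 2891746779868845075610510 < 2910383045673370361328125? YES
  n = 2171: C(2171, 9) = 2903784578674959601827205; 2903784578674959601827205 < 2910383045673370361328125? YES
  n = 2172: C(2172, 9) = 2915866900084148060642020; 2915866900084148060642020 < 2910383045673370361328125? NO
  n = 2173: C(2173, 9) = 2927993888115921319674265; 2927993888115921319674265 < 2910383045673370361328125? NO
The largest n with C(n, 9) < 2910383045673370361328125 is n = 2171 (where E[X] = 580756915734991920365441/582076609134674072265625 ≈ 0.99773). Hence R_5(9) > 2171, i.e. R_5(9) ≥ 2172.

Largest n = 2171; hence R_5(9) > 2171.


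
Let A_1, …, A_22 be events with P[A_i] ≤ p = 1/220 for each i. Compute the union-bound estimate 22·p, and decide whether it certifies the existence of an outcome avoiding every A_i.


Union bound: P[∪_{i=1}^{22} A_i] ≤ Σ_i P[A_i] ≤ 22·p = 22·(1/220) = 1/10.
Numerically: 1/10 ≈ 0.100.
Is 1/10 < 1? YES.
Since P[∪ A_i] ≤ 1/10 < 1, the complement has P[∩ A_i^c] ≥ 1 − 1/10 = 9/10 > 0, so some outcome avoids every A_i.

22·p = 1/10 ≈ 0.100; existence CERTIFIED by the union bound.


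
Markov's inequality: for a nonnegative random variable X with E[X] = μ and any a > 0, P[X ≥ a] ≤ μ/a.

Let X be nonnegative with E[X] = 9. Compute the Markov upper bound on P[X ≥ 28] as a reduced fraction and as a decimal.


μ = E[X] = 9, a = 28.
Markov: P[X ≥ 28] ≤ μ/a = (9)/28 = 9/28.
Numerically: ≈ 0.3214.
(Since a = 28 > μ = 9.0000, the bound 9/28 is < 1 and informative.)

P[X ≥ 28] ≤ 9/28 ≈ 0.3214.


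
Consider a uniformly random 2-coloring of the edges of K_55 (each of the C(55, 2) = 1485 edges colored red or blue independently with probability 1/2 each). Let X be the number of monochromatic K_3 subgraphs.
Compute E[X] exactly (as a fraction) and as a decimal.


Let X = Σ_S X_S over the C(55, 3) = 26235 subsets S of size 3, where X_S = 1 if the K_3 on S is monochromatic.
For a fixed S, the K_3 on S has C(3, 2) = 3 edges. P[all 3 edges red] = (1/2)^3, and likewise for blue, so P[monochromatic] = 2·(1/2)^3 = 2^{1 − 3} = 1/4.
Summing: E[X] = C(55, 3) · 2^{1 − 3} = 26235 · 1/4 = 26235/4.
Numerically: E[X] ≈ 6558.7500.

E[X] = C(55,3)·2^(1−C(3,2)) = 26235/4 ≈ 6558.7500.


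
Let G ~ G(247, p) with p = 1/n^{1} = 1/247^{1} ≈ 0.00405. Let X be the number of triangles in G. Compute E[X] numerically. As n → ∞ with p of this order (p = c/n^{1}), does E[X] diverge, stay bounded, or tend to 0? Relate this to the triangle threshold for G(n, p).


Number of potential triangles: C(247, 3) = 2481115.
Each occurs with probability p³ ≈ (0.00405)³ ≈ 6.63604e-08.
By linearity: E[X] = C(247, 3)·p³ ≈ 2481115 · 6.63604e-08 ≈ 0.165.
Here α = 1, so p = 1/n is exactly at the triangle threshold p ~ 1/n. Asymptotically E[X] → c³/6 = 1³/6 = 1/6 ≈ 0.167, a bounded constant. In this regime the triangle count is asymptotically Poisson(c³/6).

E[X] ≈ 0.165; in regime p = Θ(1/n^{1}) E[X] stays bounded (at the triangle threshold p ~ 1/n).


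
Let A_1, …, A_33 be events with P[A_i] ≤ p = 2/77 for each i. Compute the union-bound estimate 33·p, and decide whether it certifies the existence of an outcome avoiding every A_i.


Union bound: P[∪_{i=1}^{33} A_i] ≤ Σ_i P[A_i] ≤ 33·p = 33·(2/77) = 6/7.
Numerically: 6/7 ≈ 0.85714.
Is 6/7 < 1? YES.
Since P[∪ A_i] ≤ 6/7 < 1, the complement has P[∩ A_i^c] ≥ 1 − 6/7 = 1/7 > 0, so some outcome avoids every A_i.

33·p = 6/7 ≈ 0.85714; existence CERTIFIED by the union bound.


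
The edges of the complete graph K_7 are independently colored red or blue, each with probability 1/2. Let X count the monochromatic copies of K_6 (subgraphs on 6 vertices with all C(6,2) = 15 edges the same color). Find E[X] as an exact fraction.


Let X = Σ_S X_S over the C(7, 6) = 7 subsets S of size 6, where X_S = 1 if the K_6 on S is monochromatic.
For a fixed S, the K_6 on S has C(6, 2) = 15 edges. P[all 15 edges red] = (1/2)^15, and likewise for blue, so P[monochromatic] = 2·(1/2)^15 = 2^{1 − 15} = 1/16384.
By linearity: E[X] = C(7, 6) · 2^{1 − 15} = 7 · 1/16384 = 7/16384.
Numerically: E[X] ≈ 0.0004.

E[X] = C(7,6)·2^(1−C(6,2)) = 7/16384 ≈ 0.0004.


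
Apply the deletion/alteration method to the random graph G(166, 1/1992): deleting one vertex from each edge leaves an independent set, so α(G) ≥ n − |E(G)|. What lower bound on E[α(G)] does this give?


E[|E(G)|] = C(166, 2)·p = 13695 · (1/1992) = 55/8.
E[α(G)] ≥ n − E[|E(G)|] = 166 − 55/8 = 1273/8.
Numerically: ≈ 159.125000.
(This is only a lower bound; the true E[α(G)] may be larger.)

E[α(G)] ≥ 1273/8 ≈ 159.125000.


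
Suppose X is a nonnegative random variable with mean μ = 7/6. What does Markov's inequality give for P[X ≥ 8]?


μ = E[X] = 7/6, a = 8.
Markov: P[X ≥ 8] ≤ μ/a = (7/6)/8 = 7/48.
Numerically: ≈ 0.14583.
(Since a = 8 > μ = 1.16667, the bound 7/48 is < 1 and informative.)

P[X ≥ 8] ≤ 7/48 ≈ 0.14583.


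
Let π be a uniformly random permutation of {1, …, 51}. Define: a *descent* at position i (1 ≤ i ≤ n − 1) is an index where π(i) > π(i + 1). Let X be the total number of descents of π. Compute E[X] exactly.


Write X = Σ X_I over i = 1, …, 50, with X_I the indicator of one descent.
There are 50 indicators.
For each fixed i, the pair (π(i), π(i+1)) is a uniformly random ordered pair of distinct values from {1, …, 51}; by symmetry P[π(i) > π(i+1)] = 1/2.
By linearity: E[X] = 50 · (1/2) = (51 − 1) · (1/2) = 25 ≈ 25.00000.

E[X] = 25 = 25.00000.


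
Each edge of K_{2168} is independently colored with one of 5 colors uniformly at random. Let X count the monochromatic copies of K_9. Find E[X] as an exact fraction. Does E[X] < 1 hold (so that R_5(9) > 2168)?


E[X] = C(2168, 9) · 5^{1 − 36} = 2867804175977929537095120 · 5^{−35} = 2867804175977929537095120/2910383045673370361328125.
As a reduced fraction: E[X] = 573560835195585907419024/582076609134674072265625 ≈ 0.98537.
Is E[X] < 1? YES.
Since E[X] < 1, there exists a 5-coloring of K_{2168} with no monochromatic K_9; hence R_5(9) > 2168.

E[X] = 573560835195585907419024/582076609134674072265625 ≈ 0.98537; E[X] < 1, so R_5(9) > 2168.


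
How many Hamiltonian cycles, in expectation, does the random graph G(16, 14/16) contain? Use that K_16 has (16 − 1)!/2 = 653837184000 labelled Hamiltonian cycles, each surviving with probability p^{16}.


K_16 has (16 − 1)!/2 = 653837184000 labelled Hamiltonian cycles.
For each such Hamiltonian cycle H, let X_H = 1 if all 16 edges of H are present in G. Then P[X_H = 1] = p^{16} = (7/8)^{16} = 33232930569601/281474976710656.
Summing the indicators: E[X] = Σ_H E[X_H] = 653837184000 · p^{16} = 653837184000 · 33232930569601/281474976710656 = 21219654042671322112875/274877906944.
Numerically: E[X] ≈ 7.72e+10.

E[X] = 653837184000 · (7/8)^{16} = 21219654042671322112875/274877906944 ≈ 7.72e+10.


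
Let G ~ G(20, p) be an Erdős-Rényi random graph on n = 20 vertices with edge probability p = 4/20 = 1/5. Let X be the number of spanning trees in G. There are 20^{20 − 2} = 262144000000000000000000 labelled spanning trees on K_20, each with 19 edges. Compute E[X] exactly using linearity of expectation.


K_20 has 20^{20 − 2} = 262144000000000000000000 labelled spanning trees.
For each such spanning tree H, let X_H = 1 if all 19 edges of H are present in G. Then P[X_H = 1] = p^{19} = (1/5)^{19} = 1/19073486328125.
By linearity: E[X] = Σ_H E[X_H] = 262144000000000000000000 · p^{19} = 262144000000000000000000 · 1/19073486328125 = 68719476736/5.
Numerically: E[X] ≈ 1.37e+10.

E[X] = 262144000000000000000000 · (1/5)^{19} = 68719476736/5 ≈ 1.37e+10.


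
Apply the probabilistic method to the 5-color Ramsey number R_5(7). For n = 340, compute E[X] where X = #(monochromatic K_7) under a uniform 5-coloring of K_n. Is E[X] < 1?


E[X] = C(340, 7) · 5^{1 − 21} = 97932136940560 · 5^{−20} = 97932136940560/95367431640625.
As a reduced fraction: E[X] = 19586427388112/19073486328125 ≈ 1.0268929.
Is E[X] < 1? NO.
Since E[X] ≥ 1, the first-moment bound is inconclusive at n = 340; it does NOT by itself certify R_5(7) > 340.

E[X] = 19586427388112/19073486328125 ≈ 1.0268929; E[X] ≥ 1; first-moment method inconclusive here.


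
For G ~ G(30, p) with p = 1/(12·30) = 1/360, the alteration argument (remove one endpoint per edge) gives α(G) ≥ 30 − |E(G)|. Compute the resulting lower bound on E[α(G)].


E[|E(G)|] = C(30, 2)·p = 435 · (1/360) = 29/24.
E[α(G)] ≥ n − E[|E(G)|] = 30 − 29/24 = 691/24.
Numerically: ≈ 28.7917.
(This is only a lower bound; the true E[α(G)] may be larger.)

E[α(G)] ≥ 691/24 ≈ 28.7917.


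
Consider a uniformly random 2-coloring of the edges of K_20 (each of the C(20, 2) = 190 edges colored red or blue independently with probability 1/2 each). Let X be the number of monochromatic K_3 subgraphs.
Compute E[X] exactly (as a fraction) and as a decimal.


Let X = Σ_S X_S over the C(20, 3) = 1140 subsets S of size 3, where X_S = 1 if the K_3 on S is monochromatic.
For a fixed S, the K_3 on S has C(3, 2) = 3 edges. P[all 3 edges red] = (1/2)^3, and likewise for blue, so P[monochromatic] = 2·(1/2)^3 = 2^{1 − 3} = 1/4.
By linearity of expectation: E[X] = C(20, 3) · 2^{1 − 3} = 1140 · 1/4 = 285.
Numerically: E[X] ≈ 285.0000.

E[X] = C(20,3)·2^(1−C(3,2)) = 285 ≈ 285.0000.


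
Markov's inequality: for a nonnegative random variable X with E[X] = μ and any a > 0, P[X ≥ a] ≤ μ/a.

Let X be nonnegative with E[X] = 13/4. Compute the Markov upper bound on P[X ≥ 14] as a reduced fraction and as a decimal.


μ = E[X] = 13/4, a = 14.
Markov: P[X ≥ 14] ≤ μ/a = (13/4)/14 = 13/56.
Numerically: ≈ 0.2321.
(Since a = 14 > μ = 3.2500, the bound 13/56 is < 1 and informative.)

P[X ≥ 14] ≤ 13/56 ≈ 0.2321.


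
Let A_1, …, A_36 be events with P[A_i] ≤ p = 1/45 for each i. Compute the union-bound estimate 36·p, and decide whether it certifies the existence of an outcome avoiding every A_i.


Union bound: P[∪_{i=1}^{36} A_i] ≤ Σ_i P[A_i] ≤ 36·p = 36·(1/45) = 4/5.
Numerically: 4/5 ≈ 0.800000.
Is 4/5 < 1? YES.
Since P[∪ A_i] ≤ 4/5 < 1, the complement has P[∩ A_i^c] ≥ 1 − 4/5 = 1/5 > 0, so some outcome avoids every A_i.

36·p = 4/5 ≈ 0.800000; existence CERTIFIED by the union bound.


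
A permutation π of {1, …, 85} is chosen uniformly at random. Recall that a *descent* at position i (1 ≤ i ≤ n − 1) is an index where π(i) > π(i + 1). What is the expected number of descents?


Write X = Σ X_I over i = 1, …, 84, with X_I the indicator of one descent.
There are 84 indicators.
For each fixed i, the pair (π(i), π(i+1)) is a uniformly random ordered pair of distinct values from {1, …, 85}; by symmetry P[π(i) > π(i+1)] = 1/2.
By linearity: E[X] = 84 · (1/2) = (85 − 1) · (1/2) = 42 ≈ 42.000.

E[X] = 42 = 42.000.


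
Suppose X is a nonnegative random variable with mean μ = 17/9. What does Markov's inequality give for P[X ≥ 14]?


μ = E[X] = 17/9, a = 14.
Markov: P[X ≥ 14] ≤ μ/a = (17/9)/14 = 17/126.
Numerically: ≈ 0.134921.
(Since a = 14 > μ = 1.888889, the bound 17/126 is < 1 and informative.)

P[X ≥ 14] ≤ 17/126 ≈ 0.134921.


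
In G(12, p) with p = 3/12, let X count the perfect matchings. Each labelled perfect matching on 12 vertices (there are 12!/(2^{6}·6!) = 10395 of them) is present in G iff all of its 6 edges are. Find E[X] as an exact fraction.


K_12 has 12!/(2^{6}·6!) = 10395 labelled perfect matchings.
For each such perfect matching H, let X_H = 1 if all 6 edges of H are present in G. Then P[X_H = 1] = p^{6} = (1/4)^{6} = 1/4096.
By linearity of expectation: E[X] = Σ_H E[X_H] = 10395 · p^{6} = 10395 · 1/4096 = 10395/4096.
Numerically: E[X] ≈ 2.5378.

E[X] = 10395 · (1/4)^{6} = 10395/4096 ≈ 2.5378.


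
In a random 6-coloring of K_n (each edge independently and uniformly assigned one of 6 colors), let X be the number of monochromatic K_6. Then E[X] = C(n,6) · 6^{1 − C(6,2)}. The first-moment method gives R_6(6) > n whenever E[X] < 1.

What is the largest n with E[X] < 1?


We need C(n, 6) · 6^{1 − 15} < 1, i.e. C(n, 6) < 6^{15 − 1} = 78364164096.
Check values of n near the boundary:
  n = 197: C(197, 6) = 75176946208; 75176946208 < 78364164096? YES
  n = 198: C(198, 6) = 77526225777; 77526225777 < 78364164096? YES
  n = 199: C(199, 6) = 79936367511; 79936367511 < 78364164096? NO
  n = 200: C(200, 6) = 82408626300; 82408626300 < 78364164096? NO
  n = 201: C(201, 6) = 84944276340; 84944276340 < 78364164096? NO
The largest n with C(n, 6) < 78364164096 is n = 198 (where E[X] = 25842075259/26121388032 ≈ 0.989307). Hence R_6(6) > 198, i.e. R_6(6) ≥ 199.

Largest n = 198; hence R_6(6) > 198.


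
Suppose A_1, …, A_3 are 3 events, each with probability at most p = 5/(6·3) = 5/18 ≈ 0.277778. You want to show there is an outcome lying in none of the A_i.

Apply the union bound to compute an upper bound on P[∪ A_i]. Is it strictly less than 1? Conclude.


Union bound: P[∪_{i=1}^{3} A_i] ≤ Σ_i P[A_i] ≤ 3·p = 3·(5/18) = 5/6.
Numerically: 5/6 ≈ 0.833333.
Is 5/6 < 1? YES.
Since P[∪ A_i] ≤ 5/6 < 1, the complement has P[∩ A_i^c] ≥ 1 − 5/6 = 1/6 > 0, so some outcome avoids every A_i.

3·p = 5/6 ≈ 0.833333; existence CERTIFIED by the union bound.


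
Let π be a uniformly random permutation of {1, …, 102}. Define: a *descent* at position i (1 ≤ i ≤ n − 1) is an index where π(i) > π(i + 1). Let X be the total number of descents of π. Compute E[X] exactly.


Write X = Σ X_I over i = 1, …, 101, with X_I the indicator of one descent.
There are 101 indicators.
For each fixed i, the pair (π(i), π(i+1)) is a uniformly random ordered pair of distinct values from {1, …, 102}; by symmetry P[π(i) > π(i+1)] = 1/2.
By linearity: E[X] = 101 · (1/2) = (102 − 1) · (1/2) = 101/2 ≈ 50.500000.

E[X] = 101/2 = 50.500000.
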